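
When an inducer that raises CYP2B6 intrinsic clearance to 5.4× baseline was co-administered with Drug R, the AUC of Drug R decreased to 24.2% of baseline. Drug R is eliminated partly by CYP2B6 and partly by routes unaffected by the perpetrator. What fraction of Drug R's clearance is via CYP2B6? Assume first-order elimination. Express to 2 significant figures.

0.71

CL'/CL = 1 / 0.242 = 4.132
5.4·fm + (1 − fm) = 4.132
fm = (4.132 − 1) / (5.4 − 1) = 0.71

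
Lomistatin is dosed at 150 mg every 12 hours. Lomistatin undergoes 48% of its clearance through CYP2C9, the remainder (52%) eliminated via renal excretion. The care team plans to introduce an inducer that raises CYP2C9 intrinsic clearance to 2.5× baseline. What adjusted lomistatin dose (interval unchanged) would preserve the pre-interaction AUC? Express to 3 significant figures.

258 mg

The CYP2C9 pathway (48% of clearance) increases to 2.5× activity: 0.48 × 2.5 = 1.2.
The remaining 52% of clearance is unaffected.
New clearance relative to baseline: 1.2 + 0.52 = 1.72.
Css,avg = (dose rate)/CL, so holding Css fixed requires dose ∝ CL: 150 × 1.72 = 258 mg.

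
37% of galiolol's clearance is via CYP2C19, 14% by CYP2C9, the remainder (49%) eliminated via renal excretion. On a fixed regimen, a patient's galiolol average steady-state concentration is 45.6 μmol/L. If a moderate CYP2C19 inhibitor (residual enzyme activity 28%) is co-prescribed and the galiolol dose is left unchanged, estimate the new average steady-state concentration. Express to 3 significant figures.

62.2 μmol/L

The CYP2C19 pathway (37% of clearance) is reduced to 0.28× activity: 0.37 × 0.28 = 0.1036.
CYP2C9 (14%) and the residual 49% are unaffected.
Relative clearance = 0.1036 + 0.14 + 0.49 = 0.7336.
New average steady-state concentration = baseline ÷ relative clearance = 45.6 / 0.7336 = 62.2 μmol/L.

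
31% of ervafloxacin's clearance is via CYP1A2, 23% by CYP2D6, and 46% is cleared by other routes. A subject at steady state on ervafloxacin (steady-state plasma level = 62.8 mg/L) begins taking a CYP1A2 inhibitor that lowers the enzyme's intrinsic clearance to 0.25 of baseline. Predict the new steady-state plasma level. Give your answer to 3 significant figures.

CYP1A2: 0.31 × 0.25 = 0.0775
CYP2D6: 0.23 (unchanged)
Other: 0.46 (unchanged)
CL_new/CL_old = 0.0775 + 0.23 + 0.46 = 0.7675.
Steady-state plasma level ∝ 1/CL, so new value = 62.8 / 0.7675 = 81.8 mg/L.

81.8 mg/L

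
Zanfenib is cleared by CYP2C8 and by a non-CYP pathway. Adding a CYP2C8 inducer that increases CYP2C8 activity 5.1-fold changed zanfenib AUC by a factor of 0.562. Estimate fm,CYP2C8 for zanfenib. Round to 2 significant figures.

0.19

Let fm be the CYP2C8 fraction. New clearance relative to baseline = fm × 5.1 + (1 − fm).
AUC ratio = 1 / (new CL fraction), so new CL fraction = 1 / 0.562 = 1.779.
fm × 5.1 + 1 − fm = 1.779  ⇒  fm × (5.1 − 1) = 0.7794  ⇒  fm = 0.19.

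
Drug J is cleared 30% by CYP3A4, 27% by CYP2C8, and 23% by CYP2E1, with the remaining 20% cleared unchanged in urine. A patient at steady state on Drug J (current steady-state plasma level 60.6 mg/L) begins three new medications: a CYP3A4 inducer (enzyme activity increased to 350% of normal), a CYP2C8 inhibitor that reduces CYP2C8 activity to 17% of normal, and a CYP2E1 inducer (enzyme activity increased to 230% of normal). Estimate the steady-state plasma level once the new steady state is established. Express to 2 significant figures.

The CYP3A4 pathway (30% of clearance) increases to 3.5× activity: 0.3 × 3.5 = 1.05.
The CYP2C8 pathway (27% of clearance) drops to 0.17× activity: 0.27 × 0.17 = 0.0459.
The CYP2E1 pathway (23% of clearance) is boosted to 2.3× activity: 0.23 × 2.3 = 0.529.
Non-CYP routes (20%) are unchanged.
Relative clearance = 1.05 + 0.0459 + 0.529 + 0.2 = 1.8249.
New steady-state plasma level = 60.6 / 1.8249 = 33 mg/L (concentration scales inversely with clearance).

33 mg/L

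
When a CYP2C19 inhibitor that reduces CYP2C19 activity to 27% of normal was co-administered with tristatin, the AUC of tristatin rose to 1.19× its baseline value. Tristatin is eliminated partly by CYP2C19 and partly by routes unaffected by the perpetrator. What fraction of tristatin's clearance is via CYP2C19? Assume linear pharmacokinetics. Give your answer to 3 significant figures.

0.219

Call the CYP2C19 fraction fm. After the interaction, CL_new/CL_old = fm × 0.27 + (1 − fm).
AUC ratio = 1 / (new CL fraction), so new CL fraction = 1 / 1.19 = 0.8403.
fm × 0.27 + 1 − fm = 0.8403  ⇒  fm × (0.27 − 1) = −0.1597  ⇒  fm = 0.219.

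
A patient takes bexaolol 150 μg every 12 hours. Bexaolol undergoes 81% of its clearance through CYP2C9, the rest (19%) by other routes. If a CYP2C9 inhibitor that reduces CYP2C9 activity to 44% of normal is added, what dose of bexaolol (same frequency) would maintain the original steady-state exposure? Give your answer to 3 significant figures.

82.0 μg

The CYP2C9 pathway (81% of clearance) is reduced to 0.44× activity: 0.81 × 0.44 = 0.3564.
Non-CYP routes (19%) are unchanged.
Relative clearance = 0.3564 + 0.19 = 0.5464.
Exposure is unchanged when dose changes in proportion to clearance. New dose = 150 μg × 0.5464 = 82.0 μg.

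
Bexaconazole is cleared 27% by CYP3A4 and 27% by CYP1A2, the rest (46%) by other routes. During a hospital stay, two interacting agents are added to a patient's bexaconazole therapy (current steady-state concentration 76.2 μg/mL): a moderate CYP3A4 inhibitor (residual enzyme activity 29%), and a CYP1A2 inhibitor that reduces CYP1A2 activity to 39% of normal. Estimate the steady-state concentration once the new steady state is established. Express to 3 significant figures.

CYP3A4: 0.27 × 0.29 = 0.0783
CYP1A2: 0.27 × 0.39 = 0.1053
Other: 0.46 (unchanged)
New clearance relative to baseline: 0.0783 + 0.1053 + 0.46 = 0.6436.
Steady-state concentration ∝ 1/CL: new value = 76.2 / 0.6436 = 118 μg/mL.

118 μg/mL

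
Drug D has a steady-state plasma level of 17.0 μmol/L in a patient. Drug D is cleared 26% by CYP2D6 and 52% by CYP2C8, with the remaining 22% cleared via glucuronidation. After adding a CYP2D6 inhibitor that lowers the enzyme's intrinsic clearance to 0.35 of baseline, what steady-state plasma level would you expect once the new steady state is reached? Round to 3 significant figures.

20.5 μmol/L

The CYP2D6 pathway (26% of clearance) falls to 0.35× activity: 0.26 × 0.35 = 0.091.
CYP2C8 (52%) and the residual 22% are unaffected.
New clearance relative to baseline: 0.091 + 0.52 + 0.22 = 0.831.
With dosing unchanged, steady-state plasma level scales as 1/CL: 17.0 / 0.831 = 20.5 μmol/L.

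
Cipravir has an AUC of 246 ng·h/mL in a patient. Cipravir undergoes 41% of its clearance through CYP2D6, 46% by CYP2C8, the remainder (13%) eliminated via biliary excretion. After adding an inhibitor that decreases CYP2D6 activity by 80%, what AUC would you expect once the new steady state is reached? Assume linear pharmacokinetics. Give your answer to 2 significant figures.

The CYP2D6 pathway (41% of clearance) falls to 0.2× activity: 0.41 × 0.2 = 0.082.
CYP2C8 (46%) and the residual 13% are unaffected.
New clearance relative to baseline: 0.082 + 0.46 + 0.13 = 0.672.
With dosing unchanged, AUC scales as 1/CL: 246 / 0.672 = 3.7 × 10² ng·h/mL.

3.7 × 10² ng·h/mL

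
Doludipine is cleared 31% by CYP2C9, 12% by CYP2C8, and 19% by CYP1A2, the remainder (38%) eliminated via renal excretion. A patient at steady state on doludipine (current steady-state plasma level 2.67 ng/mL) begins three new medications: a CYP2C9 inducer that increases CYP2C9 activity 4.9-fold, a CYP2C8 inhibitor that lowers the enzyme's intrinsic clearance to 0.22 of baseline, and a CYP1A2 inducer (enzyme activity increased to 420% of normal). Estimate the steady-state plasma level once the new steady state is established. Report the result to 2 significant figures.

CYP2C9: 0.31 × 4.9 = 1.519
CYP2C8: 0.12 × 0.22 = 0.0264
CYP1A2: 0.19 × 4.2 = 0.798
Other: 0.38 (unchanged)
CL_new/CL_old = 1.519 + 0.0264 + 0.798 + 0.38 = 2.7234.
Dividing the baseline by the relative clearance: 2.67 / 2.7234 = 0.98 ng/mL.

0.98 ng/mL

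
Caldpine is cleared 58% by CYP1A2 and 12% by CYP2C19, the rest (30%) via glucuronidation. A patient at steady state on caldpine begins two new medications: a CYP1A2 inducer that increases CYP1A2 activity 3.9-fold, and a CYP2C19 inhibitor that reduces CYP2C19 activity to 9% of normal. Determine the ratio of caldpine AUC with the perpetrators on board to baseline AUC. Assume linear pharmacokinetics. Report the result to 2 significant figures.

0.39

The CYP1A2 pathway (58% of clearance) rises to 3.9× activity: 0.58 × 3.9 = 2.262.
The CYP2C19 pathway (12% of clearance) drops to 0.09× activity: 0.12 × 0.09 = 0.0108.
Non-CYP routes (30%) are unchanged.
Relative clearance = 2.262 + 0.0108 + 0.3 = 2.5728.
AUC ∝ 1/CL: fold-change = 1 / 2.5728 = 0.39.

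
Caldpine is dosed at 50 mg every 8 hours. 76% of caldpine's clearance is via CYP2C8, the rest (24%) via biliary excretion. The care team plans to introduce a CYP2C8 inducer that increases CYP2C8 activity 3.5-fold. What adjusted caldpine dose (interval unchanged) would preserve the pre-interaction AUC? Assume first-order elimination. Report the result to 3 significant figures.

CYP2C8: 0.76 × 3.5 = 2.66
Other: 0.24 (unchanged)
CL_new/CL_old = 2.66 + 0.24 = 2.9.
To maintain the same steady-state level, dose must scale with clearance: new dose = 50 × 2.9 = 145 mg.

145 mg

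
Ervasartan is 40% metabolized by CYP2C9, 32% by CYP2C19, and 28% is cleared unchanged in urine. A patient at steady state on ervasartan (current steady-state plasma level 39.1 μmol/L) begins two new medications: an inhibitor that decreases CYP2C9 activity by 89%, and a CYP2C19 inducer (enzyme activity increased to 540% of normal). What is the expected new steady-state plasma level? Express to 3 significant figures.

19.1 μmol/L

The CYP2C9 pathway (40% of clearance) is reduced to 0.11× activity: 0.4 × 0.11 = 0.044.
The CYP2C19 pathway (32% of clearance) increases to 5.4× activity: 0.32 × 5.4 = 1.728.
The remaining 28% of clearance is unaffected.
CL_new/CL_old = 0.044 + 1.728 + 0.28 = 2.052.
Steady-state plasma level ∝ 1/CL: new value = 39.1 / 2.052 = 19.1 μmol/L.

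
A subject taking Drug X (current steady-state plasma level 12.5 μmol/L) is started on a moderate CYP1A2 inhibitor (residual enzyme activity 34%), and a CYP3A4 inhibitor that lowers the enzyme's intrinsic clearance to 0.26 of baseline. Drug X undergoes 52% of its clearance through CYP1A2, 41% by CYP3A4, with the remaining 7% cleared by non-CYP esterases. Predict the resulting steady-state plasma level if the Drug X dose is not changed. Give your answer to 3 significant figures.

The CYP1A2 pathway (52% of clearance) is reduced to 0.34× activity: 0.52 × 0.34 = 0.1768.
The CYP3A4 pathway (41% of clearance) falls to 0.26× activity: 0.41 × 0.26 = 0.1066.
The remaining 7% of clearance is unaffected.
CL_new/CL_old = 0.1768 + 0.1066 + 0.07 = 0.3534.
Steady-state plasma level ∝ 1/CL: new value = 12.5 / 0.3534 = 35.4 μmol/L.

35.4 μmol/L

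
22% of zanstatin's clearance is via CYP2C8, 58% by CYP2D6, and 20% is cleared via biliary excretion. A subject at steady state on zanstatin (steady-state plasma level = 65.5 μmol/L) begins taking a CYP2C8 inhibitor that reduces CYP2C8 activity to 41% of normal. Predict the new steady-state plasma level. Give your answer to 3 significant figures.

75.3 μmol/L

The CYP2C8 pathway (22% of clearance) is reduced to 0.41× activity: 0.22 × 0.41 = 0.0902.
CYP2D6 (58%) and the residual 20% are unaffected.
CL_new/CL_old = 0.0902 + 0.58 + 0.2 = 0.8702.
Steady-state plasma level ∝ 1/CL, so new value = 65.5 / 0.8702 = 75.3 μmol/L.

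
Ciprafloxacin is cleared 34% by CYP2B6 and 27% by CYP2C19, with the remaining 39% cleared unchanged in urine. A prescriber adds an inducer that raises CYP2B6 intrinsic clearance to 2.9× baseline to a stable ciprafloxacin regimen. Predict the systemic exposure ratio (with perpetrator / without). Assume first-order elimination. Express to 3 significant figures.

The CYP2B6 pathway (34% of clearance) rises to 2.9× activity: 0.34 × 2.9 = 0.986.
CYP2C19 (27%) and the residual 39% are unaffected.
CL_new/CL_old = 0.986 + 0.27 + 0.39 = 1.646.
Systemic exposure is inversely proportional to clearance, so the fold-change is 1 / 1.646 = 0.608.

0.608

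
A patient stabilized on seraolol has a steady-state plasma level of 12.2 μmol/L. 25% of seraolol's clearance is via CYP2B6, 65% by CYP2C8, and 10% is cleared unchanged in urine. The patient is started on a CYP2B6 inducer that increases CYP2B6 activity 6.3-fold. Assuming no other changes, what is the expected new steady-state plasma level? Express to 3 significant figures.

5.25 μmol/L

CYP2B6: 0.25 × 6.3 = 1.575
CYP2C8: 0.65 (unchanged)
Other: 0.1 (unchanged)
Relative clearance = 1.575 + 0.65 + 0.1 = 2.325.
With dosing unchanged, steady-state plasma level scales as 1/CL: 12.2 / 2.325 = 5.25 μmol/L.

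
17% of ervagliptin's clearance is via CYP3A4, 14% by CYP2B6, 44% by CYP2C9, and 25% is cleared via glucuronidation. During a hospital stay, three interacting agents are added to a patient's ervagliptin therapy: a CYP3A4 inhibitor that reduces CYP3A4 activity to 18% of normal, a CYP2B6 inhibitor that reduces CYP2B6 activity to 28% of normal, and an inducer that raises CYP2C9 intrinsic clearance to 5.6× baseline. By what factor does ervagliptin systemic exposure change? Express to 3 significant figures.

0.359

The CYP3A4 pathway (17% of clearance) drops to 0.18× activity: 0.17 × 0.18 = 0.0306.
The CYP2B6 pathway (14% of clearance) is reduced to 0.28× activity: 0.14 × 0.28 = 0.0392.
The CYP2C9 pathway (44% of clearance) is boosted to 5.6× activity: 0.44 × 5.6 = 2.464.
The remaining 25% of clearance is unaffected.
CL_new/CL_old = 0.0306 + 0.0392 + 2.464 + 0.25 = 2.7838.
Systemic exposure ∝ 1/CL: fold-change = 1 / 2.7838 = 0.359.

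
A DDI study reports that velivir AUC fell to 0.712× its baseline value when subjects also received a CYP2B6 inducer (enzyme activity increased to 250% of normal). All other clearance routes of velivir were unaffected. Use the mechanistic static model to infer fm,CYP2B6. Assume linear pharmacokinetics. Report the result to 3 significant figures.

0.270

CL'/CL = 1 / 0.712 = 1.404
2.5·fm + (1 − fm) = 1.404
fm = (1.404 − 1) / (2.5 − 1) = 0.270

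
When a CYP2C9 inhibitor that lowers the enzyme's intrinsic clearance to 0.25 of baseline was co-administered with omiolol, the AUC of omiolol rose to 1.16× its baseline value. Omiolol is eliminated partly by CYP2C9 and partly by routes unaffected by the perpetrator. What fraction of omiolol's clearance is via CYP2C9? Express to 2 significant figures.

CL'/CL = 1 / 1.16 = 0.8621
0.25·fm + (1 − fm) = 0.8621
fm = (0.8621 − 1) / (0.25 − 1) = 0.18

0.18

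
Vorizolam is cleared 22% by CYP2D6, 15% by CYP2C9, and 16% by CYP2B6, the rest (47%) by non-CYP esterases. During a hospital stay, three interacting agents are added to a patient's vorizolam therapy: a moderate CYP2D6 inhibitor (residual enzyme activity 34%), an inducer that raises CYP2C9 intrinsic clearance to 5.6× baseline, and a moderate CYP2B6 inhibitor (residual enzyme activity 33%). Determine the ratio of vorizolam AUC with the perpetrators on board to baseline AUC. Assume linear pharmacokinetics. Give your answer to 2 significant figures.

0.70

The CYP2D6 pathway (22% of clearance) drops to 0.34× activity: 0.22 × 0.34 = 0.0748.
The CYP2C9 pathway (15% of clearance) is boosted to 5.6× activity: 0.15 × 5.6 = 0.84.
The CYP2B6 pathway (16% of clearance) is reduced to 0.33× activity: 0.16 × 0.33 = 0.0528.
Non-CYP routes (47%) are unchanged.
Relative clearance = 0.0748 + 0.84 + 0.0528 + 0.47 = 1.4376.
Net AUC ratio = 1 / 1.4376 = 0.70.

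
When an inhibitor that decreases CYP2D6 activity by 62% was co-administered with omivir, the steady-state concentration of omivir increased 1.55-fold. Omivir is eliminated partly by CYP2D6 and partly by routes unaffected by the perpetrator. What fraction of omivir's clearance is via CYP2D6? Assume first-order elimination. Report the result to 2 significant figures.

0.57

CL'/CL = 1 / 1.55 = 0.6452
0.38·fm + (1 − fm) = 0.6452
fm = (0.6452 − 1) / (0.38 − 1) = 0.57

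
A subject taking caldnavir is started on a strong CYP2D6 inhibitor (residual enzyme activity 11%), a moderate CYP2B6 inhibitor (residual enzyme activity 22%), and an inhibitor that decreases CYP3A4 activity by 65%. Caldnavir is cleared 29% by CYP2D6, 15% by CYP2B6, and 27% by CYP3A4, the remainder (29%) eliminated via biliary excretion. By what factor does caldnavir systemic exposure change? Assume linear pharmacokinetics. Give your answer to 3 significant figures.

CYP2D6: 0.29 × 0.11 = 0.0319
CYP2B6: 0.15 × 0.22 = 0.033
CYP3A4: 0.27 × 0.35 = 0.0945
Other: 0.29 (unchanged)
Relative clearance = 0.0319 + 0.033 + 0.0945 + 0.29 = 0.4494.
Net systemic exposure ratio = 1 / 0.4494 = 2.23.

2.23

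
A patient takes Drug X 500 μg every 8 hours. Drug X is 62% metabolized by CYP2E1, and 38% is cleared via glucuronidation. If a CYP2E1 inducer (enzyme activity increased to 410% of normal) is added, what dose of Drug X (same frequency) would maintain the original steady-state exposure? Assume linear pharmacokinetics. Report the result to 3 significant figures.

1.46 × 10³ μg

CYP2E1: 0.62 × 4.1 = 2.542
Other: 0.38 (unchanged)
Relative clearance = 2.542 + 0.38 = 2.922.
Css,avg = (dose rate)/CL, so holding Css fixed requires dose ∝ CL: 500 × 2.922 = 1.46 × 10³ μg.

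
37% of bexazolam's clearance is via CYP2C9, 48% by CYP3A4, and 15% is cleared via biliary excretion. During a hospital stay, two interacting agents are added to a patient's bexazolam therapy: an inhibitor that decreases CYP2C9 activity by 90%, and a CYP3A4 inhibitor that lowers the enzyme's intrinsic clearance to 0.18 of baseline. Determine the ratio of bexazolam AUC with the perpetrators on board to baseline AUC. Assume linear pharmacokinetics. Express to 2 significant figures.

3.7

The CYP2C9 pathway (37% of clearance) falls to 0.1× activity: 0.37 × 0.1 = 0.037.
The CYP3A4 pathway (48% of clearance) is reduced to 0.18× activity: 0.48 × 0.18 = 0.0864.
The remaining 15% of clearance is unaffected.
Relative clearance = 0.037 + 0.0864 + 0.15 = 0.2734.
Net AUC ratio = 1 / 0.2734 = 3.7.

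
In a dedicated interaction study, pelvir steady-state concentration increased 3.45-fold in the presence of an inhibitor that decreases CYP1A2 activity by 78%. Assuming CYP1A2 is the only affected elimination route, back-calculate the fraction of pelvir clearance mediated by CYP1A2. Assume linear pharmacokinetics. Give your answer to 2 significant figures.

0.91

Call the CYP1A2 fraction fm. After the interaction, CL_new/CL_old = fm × 0.22 + (1 − fm).
Steady-state concentration ratio = 1 / (new CL fraction), so new CL fraction = 1 / 3.45 = 0.2899.
fm × 0.22 + 1 − fm = 0.2899  ⇒  fm × (0.22 − 1) = −0.7101  ⇒  fm = 0.91.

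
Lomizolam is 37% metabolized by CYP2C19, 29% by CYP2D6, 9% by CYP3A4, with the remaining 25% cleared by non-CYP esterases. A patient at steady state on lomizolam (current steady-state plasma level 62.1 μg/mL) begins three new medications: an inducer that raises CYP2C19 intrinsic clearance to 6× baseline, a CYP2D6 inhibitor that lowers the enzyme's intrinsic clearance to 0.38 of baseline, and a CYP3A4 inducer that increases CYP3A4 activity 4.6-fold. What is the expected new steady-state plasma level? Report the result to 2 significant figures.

21 μg/mL

The CYP2C19 pathway (37% of clearance) is boosted to 6× activity: 0.37 × 6 = 2.22.
The CYP2D6 pathway (29% of clearance) is reduced to 0.38× activity: 0.29 × 0.38 = 0.1102.
The CYP3A4 pathway (9% of clearance) rises to 4.6× activity: 0.09 × 4.6 = 0.414.
Non-CYP routes (25%) are unchanged.
Relative clearance = 2.22 + 0.1102 + 0.414 + 0.25 = 2.9942.
Steady-state plasma level ∝ 1/CL: new value = 62.1 / 2.9942 = 21 μg/mL.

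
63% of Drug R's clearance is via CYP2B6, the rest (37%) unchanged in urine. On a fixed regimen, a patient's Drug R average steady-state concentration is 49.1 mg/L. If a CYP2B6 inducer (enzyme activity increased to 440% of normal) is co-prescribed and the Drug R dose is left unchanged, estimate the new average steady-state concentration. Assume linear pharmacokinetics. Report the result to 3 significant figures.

15.6 mg/L

The CYP2B6 pathway (63% of clearance) rises to 4.4× activity: 0.63 × 4.4 = 2.772.
The remaining 37% of clearance is unaffected.
CL_new/CL_old = 2.772 + 0.37 = 3.142.
With dosing unchanged, average steady-state concentration scales as 1/CL: 49.1 / 3.142 = 15.6 mg/L.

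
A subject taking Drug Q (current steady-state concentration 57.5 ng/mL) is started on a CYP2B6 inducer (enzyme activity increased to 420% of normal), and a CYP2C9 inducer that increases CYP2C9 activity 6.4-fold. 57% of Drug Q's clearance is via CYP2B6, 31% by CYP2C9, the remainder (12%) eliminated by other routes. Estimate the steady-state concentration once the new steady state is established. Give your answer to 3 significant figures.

The CYP2B6 pathway (57% of clearance) is boosted to 4.2× activity: 0.57 × 4.2 = 2.394.
The CYP2C9 pathway (31% of clearance) rises to 6.4× activity: 0.31 × 6.4 = 1.984.
Non-CYP routes (12%) are unchanged.
Relative clearance = 2.394 + 1.984 + 0.12 = 4.498.
New steady-state concentration = 57.5 / 4.498 = 12.8 ng/mL (concentration scales inversely with clearance).

12.8 ng/mL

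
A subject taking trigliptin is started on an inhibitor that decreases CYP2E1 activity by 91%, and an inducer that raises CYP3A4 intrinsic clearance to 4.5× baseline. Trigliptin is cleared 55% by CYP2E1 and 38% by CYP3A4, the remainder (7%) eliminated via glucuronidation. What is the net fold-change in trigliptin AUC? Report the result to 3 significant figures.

The CYP2E1 pathway (55% of clearance) drops to 0.09× activity: 0.55 × 0.09 = 0.0495.
The CYP3A4 pathway (38% of clearance) increases to 4.5× activity: 0.38 × 4.5 = 1.71.
Non-CYP routes (7%) are unchanged.
New clearance relative to baseline: 0.0495 + 1.71 + 0.07 = 1.8295.
Because AUC varies inversely with clearance, the combined effect is 1 / 1.8295 = 0.547.

0.547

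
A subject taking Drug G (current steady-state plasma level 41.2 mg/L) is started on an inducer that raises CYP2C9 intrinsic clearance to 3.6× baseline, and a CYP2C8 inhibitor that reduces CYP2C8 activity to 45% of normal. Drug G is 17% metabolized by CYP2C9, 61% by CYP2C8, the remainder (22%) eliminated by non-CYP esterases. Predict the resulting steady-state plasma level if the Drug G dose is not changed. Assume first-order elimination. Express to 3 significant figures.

37.2 mg/L

CYP2C9: 0.17 × 3.6 = 0.612
CYP2C8: 0.61 × 0.45 = 0.2745
Other: 0.22 (unchanged)
New clearance relative to baseline: 0.612 + 0.2745 + 0.22 = 1.1065.
Dividing the baseline by the relative clearance: 41.2 / 1.1065 = 37.2 mg/L.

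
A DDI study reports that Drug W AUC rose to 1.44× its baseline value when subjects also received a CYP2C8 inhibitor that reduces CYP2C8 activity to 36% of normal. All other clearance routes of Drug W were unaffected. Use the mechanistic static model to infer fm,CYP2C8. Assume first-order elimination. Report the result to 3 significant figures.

Let fm be the CYP2C8 fraction. New clearance relative to baseline = fm × 0.36 + (1 − fm).
AUC ratio = 1 / (new CL fraction), so new CL fraction = 1 / 1.44 = 0.6944.
fm × 0.36 + 1 − fm = 0.6944  ⇒  fm × (0.36 − 1) = −0.3056  ⇒  fm = 0.477.

0.477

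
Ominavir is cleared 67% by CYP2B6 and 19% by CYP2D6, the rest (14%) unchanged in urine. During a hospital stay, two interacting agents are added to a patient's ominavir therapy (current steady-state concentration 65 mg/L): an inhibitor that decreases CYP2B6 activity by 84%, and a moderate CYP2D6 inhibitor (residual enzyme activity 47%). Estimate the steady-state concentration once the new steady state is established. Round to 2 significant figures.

1.9 × 10² mg/L

The CYP2B6 pathway (67% of clearance) falls to 0.16× activity: 0.67 × 0.16 = 0.1072.
The CYP2D6 pathway (19% of clearance) is reduced to 0.47× activity: 0.19 × 0.47 = 0.0893.
Non-CYP routes (14%) are unchanged.
Relative clearance = 0.1072 + 0.0893 + 0.14 = 0.3365.
Steady-state concentration ∝ 1/CL: new value = 65 / 0.3365 = 1.9 × 10² mg/L.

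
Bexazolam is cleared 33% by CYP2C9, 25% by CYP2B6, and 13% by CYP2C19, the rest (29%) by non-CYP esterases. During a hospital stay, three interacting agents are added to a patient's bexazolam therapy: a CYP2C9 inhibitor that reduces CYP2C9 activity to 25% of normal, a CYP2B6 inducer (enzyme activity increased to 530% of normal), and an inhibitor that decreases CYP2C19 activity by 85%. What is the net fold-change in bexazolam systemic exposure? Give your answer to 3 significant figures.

0.582

The CYP2C9 pathway (33% of clearance) falls to 0.25× activity: 0.33 × 0.25 = 0.0825.
The CYP2B6 pathway (25% of clearance) is boosted to 5.3× activity: 0.25 × 5.3 = 1.325.
The CYP2C19 pathway (13% of clearance) is reduced to 0.15× activity: 0.13 × 0.15 = 0.0195.
Non-CYP routes (29%) are unchanged.
New clearance relative to baseline: 0.0825 + 1.325 + 0.0195 + 0.29 = 1.717.
Net systemic exposure ratio = 1 / 1.717 = 0.582.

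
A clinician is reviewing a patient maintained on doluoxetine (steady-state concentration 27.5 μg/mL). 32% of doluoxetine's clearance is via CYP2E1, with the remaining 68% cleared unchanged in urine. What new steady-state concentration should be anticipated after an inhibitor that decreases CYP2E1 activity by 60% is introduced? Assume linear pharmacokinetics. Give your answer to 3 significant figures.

34.0 μg/mL

The CYP2E1 pathway (32% of clearance) is reduced to 0.4× activity: 0.32 × 0.4 = 0.128.
Non-CYP routes (68%) are unchanged.
CL_new/CL_old = 0.128 + 0.68 = 0.808.
With dosing unchanged, steady-state concentration scales as 1/CL: 27.5 / 0.808 = 34.0 μg/mL.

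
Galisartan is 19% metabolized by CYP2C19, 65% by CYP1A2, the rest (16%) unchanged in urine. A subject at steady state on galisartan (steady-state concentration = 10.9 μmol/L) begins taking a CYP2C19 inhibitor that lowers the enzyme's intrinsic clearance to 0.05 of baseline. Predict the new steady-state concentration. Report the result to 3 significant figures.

13.3 μmol/L

CYP2C19: 0.19 × 0.05 = 0.0095
CYP1A2: 0.65 (unchanged)
Other: 0.16 (unchanged)
CL_new/CL_old = 0.0095 + 0.65 + 0.16 = 0.8195.
Steady-state concentration ∝ 1/CL, so new value = 10.9 / 0.8195 = 13.3 μmol/L.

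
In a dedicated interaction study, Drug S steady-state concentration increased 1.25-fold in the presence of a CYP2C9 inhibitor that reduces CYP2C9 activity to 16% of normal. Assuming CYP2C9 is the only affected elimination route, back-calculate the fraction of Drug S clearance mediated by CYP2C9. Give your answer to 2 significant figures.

0.24

CL'/CL = 1 / 1.25 = 0.8
0.16·fm + (1 − fm) = 0.8
fm = (0.8 − 1) / (0.16 − 1) = 0.24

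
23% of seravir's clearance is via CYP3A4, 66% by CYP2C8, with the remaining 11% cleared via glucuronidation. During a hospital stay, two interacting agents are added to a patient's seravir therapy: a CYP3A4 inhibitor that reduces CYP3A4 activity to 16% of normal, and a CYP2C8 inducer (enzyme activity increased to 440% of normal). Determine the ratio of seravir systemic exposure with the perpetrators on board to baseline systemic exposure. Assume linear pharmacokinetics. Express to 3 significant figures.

0.328

CYP3A4: 0.23 × 0.16 = 0.0368
CYP2C8: 0.66 × 4.4 = 2.904
Other: 0.11 (unchanged)
New clearance relative to baseline: 0.0368 + 2.904 + 0.11 = 3.0508.
Systemic exposure ∝ 1/CL: fold-change = 1 / 3.0508 = 0.328.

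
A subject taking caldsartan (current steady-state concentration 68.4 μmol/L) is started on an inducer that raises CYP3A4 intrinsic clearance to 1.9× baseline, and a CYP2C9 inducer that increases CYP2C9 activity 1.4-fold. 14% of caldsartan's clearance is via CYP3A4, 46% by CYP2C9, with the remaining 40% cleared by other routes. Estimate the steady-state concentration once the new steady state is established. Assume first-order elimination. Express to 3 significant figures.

The CYP3A4 pathway (14% of clearance) increases to 1.9× activity: 0.14 × 1.9 = 0.266.
The CYP2C9 pathway (46% of clearance) rises to 1.4× activity: 0.46 × 1.4 = 0.644.
The remaining 40% of clearance is unaffected.
CL_new/CL_old = 0.266 + 0.644 + 0.4 = 1.31.
Dividing the baseline by the relative clearance: 68.4 / 1.31 = 52.2 μmol/L.

52.2 μmol/L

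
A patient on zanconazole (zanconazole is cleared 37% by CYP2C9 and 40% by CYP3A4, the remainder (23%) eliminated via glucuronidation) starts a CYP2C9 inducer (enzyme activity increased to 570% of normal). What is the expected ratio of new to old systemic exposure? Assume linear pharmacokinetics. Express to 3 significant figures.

CYP2C9: 0.37 × 5.7 = 2.109
CYP3A4: 0.4 (unchanged)
Other: 0.23 (unchanged)
New clearance relative to baseline: 2.109 + 0.4 + 0.23 = 2.739.
Systemic exposure is inversely proportional to clearance, so the fold-change is 1 / 2.739 = 0.365.

0.365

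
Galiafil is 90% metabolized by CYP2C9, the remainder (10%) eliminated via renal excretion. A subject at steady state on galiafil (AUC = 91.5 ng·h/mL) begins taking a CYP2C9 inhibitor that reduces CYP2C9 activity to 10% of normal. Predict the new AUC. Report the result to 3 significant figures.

CYP2C9: 0.9 × 0.1 = 0.09
Other: 0.1 (unchanged)
CL_new/CL_old = 0.09 + 0.1 = 0.19.
AUC ∝ 1/CL, so new value = 91.5 / 0.19 = 482 ng·h/mL.

482 ng·h/mL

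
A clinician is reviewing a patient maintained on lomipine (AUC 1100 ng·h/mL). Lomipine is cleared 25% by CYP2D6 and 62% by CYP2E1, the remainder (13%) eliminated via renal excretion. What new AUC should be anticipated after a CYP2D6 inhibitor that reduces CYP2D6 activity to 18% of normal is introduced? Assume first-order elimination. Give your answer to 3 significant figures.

1.38 × 10³ ng·h/mL

CYP2D6: 0.25 × 0.18 = 0.045
CYP2E1: 0.62 (unchanged)
Other: 0.13 (unchanged)
CL_new/CL_old = 0.045 + 0.62 + 0.13 = 0.795.
New AUC = baseline ÷ relative clearance = 1100 / 0.795 = 1.38 × 10³ ng·h/mL.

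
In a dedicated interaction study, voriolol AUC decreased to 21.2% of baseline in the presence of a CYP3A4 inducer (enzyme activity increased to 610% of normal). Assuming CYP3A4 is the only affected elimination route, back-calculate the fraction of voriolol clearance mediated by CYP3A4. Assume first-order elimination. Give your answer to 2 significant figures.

0.73

CL'/CL = 1 / 0.212 = 4.717
6.1·fm + (1 − fm) = 4.717
fm = (4.717 − 1) / (6.1 − 1) = 0.73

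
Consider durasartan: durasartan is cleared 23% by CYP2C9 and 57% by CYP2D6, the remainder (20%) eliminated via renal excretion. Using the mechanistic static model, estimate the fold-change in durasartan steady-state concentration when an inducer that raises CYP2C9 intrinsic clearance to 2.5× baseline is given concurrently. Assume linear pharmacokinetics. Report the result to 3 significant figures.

The CYP2C9 pathway (23% of clearance) is boosted to 2.5× activity: 0.23 × 2.5 = 0.575.
CYP2D6 (57%) and the residual 20% are unaffected.
CL_new/CL_old = 0.575 + 0.57 + 0.2 = 1.345.
Steady-state concentration ratio = CL_old/CL_new = 1 / 1.345 = 0.743.

0.743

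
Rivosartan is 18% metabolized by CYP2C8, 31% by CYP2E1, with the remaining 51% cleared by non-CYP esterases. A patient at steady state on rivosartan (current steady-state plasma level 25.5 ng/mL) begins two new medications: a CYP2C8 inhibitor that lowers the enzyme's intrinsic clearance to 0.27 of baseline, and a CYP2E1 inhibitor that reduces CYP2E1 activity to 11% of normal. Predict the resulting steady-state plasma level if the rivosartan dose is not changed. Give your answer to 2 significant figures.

The CYP2C8 pathway (18% of clearance) drops to 0.27× activity: 0.18 × 0.27 = 0.0486.
The CYP2E1 pathway (31% of clearance) falls to 0.11× activity: 0.31 × 0.11 = 0.0341.
Non-CYP routes (51%) are unchanged.
New clearance relative to baseline: 0.0486 + 0.0341 + 0.51 = 0.5927.
New steady-state plasma level = 25.5 / 0.5927 = 43 ng/mL (concentration scales inversely with clearance).

43 ng/mL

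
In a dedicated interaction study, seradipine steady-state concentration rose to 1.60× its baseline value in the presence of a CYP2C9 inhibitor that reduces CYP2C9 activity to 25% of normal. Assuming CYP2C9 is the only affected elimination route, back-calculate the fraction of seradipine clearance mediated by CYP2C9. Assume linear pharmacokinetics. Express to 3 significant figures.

CL'/CL = 1 / 1.60 = 0.625
0.25·fm + (1 − fm) = 0.625
fm = (0.625 − 1) / (0.25 − 1) = 0.500

0.500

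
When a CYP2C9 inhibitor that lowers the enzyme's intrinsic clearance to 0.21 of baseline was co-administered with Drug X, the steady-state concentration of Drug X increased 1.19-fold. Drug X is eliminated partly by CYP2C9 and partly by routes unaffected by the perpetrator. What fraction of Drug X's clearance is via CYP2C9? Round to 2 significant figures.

0.20

Write x for the fraction cleared via CYP2C9. The observed steady-state concentration change means clearance fell to 1/1.19 = 0.8403 of baseline.
Setting x·0.21 + (1 − x) = 0.8403 and solving: x = (0.8403 − 1)/(0.21 − 1) = 0.20.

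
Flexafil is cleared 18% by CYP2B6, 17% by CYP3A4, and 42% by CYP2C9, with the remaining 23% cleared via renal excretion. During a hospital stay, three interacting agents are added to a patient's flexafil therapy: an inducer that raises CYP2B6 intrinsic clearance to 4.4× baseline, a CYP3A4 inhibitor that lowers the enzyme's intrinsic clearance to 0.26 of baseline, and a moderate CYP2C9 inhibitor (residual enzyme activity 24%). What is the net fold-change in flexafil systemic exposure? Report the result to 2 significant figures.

CYP2B6: 0.18 × 4.4 = 0.792
CYP3A4: 0.17 × 0.26 = 0.0442
CYP2C9: 0.42 × 0.24 = 0.1008
Other: 0.23 (unchanged)
Relative clearance = 0.792 + 0.0442 + 0.1008 + 0.23 = 1.167.
Net systemic exposure ratio = 1 / 1.167 = 0.86.

0.86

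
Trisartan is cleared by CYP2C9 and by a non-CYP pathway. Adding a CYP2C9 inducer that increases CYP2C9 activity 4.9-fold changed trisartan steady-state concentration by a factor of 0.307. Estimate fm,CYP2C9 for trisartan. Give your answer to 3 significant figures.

0.579

CL'/CL = 1 / 0.307 = 3.257
4.9·fm + (1 − fm) = 3.257
fm = (3.257 − 1) / (4.9 − 1) = 0.579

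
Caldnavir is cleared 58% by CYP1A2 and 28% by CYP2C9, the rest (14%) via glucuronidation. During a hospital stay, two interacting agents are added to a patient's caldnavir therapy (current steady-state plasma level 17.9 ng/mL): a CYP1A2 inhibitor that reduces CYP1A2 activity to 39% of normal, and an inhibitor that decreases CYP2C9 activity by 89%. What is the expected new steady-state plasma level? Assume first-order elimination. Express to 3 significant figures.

45.1 ng/mL

The CYP1A2 pathway (58% of clearance) drops to 0.39× activity: 0.58 × 0.39 = 0.2262.
The CYP2C9 pathway (28% of clearance) falls to 0.11× activity: 0.28 × 0.11 = 0.0308.
Non-CYP routes (14%) are unchanged.
Relative clearance = 0.2262 + 0.0308 + 0.14 = 0.397.
New steady-state plasma level = 17.9 / 0.397 = 45.1 ng/mL (concentration scales inversely with clearance).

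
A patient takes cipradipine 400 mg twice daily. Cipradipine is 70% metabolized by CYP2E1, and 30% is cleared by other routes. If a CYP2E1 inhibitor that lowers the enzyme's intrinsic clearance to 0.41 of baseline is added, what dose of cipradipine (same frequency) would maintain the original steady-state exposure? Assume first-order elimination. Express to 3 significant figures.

The CYP2E1 pathway (70% of clearance) is reduced to 0.41× activity: 0.7 × 0.41 = 0.287.
The remaining 30% of clearance is unaffected.
New clearance relative to baseline: 0.287 + 0.3 = 0.587.
Css,avg = (dose rate)/CL, so holding Css fixed requires dose ∝ CL: 400 × 0.587 = 235 mg.

235 mg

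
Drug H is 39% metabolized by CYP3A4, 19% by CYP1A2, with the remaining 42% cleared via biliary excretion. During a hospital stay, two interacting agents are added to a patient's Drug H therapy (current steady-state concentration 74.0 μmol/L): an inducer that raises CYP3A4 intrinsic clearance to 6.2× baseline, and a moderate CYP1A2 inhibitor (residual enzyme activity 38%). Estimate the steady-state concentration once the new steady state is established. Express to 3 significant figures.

25.4 μmol/L

The CYP3A4 pathway (39% of clearance) rises to 6.2× activity: 0.39 × 6.2 = 2.418.
The CYP1A2 pathway (19% of clearance) drops to 0.38× activity: 0.19 × 0.38 = 0.0722.
Non-CYP routes (42%) are unchanged.
New clearance relative to baseline: 2.418 + 0.0722 + 0.42 = 2.9102.
Dividing the baseline by the relative clearance: 74.0 / 2.9102 = 25.4 μmol/L.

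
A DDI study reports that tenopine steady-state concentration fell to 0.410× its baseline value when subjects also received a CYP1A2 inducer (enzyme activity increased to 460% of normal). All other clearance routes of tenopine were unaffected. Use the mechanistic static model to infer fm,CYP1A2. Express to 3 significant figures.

Call the CYP1A2 fraction fm. After the interaction, CL_new/CL_old = fm × 4.6 + (1 − fm).
Steady-state concentration ratio = 1 / (new CL fraction), so new CL fraction = 1 / 0.410 = 2.439.
fm × 4.6 + 1 − fm = 2.439  ⇒  fm × (4.6 − 1) = 1.439  ⇒  fm = 0.400.

0.400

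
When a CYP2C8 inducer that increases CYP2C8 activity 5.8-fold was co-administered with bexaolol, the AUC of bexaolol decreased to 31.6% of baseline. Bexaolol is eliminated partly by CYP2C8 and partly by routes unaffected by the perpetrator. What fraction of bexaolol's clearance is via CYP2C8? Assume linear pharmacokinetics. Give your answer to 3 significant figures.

0.451

CL'/CL = 1 / 0.316 = 3.165
5.8·fm + (1 − fm) = 3.165
fm = (3.165 − 1) / (5.8 − 1) = 0.451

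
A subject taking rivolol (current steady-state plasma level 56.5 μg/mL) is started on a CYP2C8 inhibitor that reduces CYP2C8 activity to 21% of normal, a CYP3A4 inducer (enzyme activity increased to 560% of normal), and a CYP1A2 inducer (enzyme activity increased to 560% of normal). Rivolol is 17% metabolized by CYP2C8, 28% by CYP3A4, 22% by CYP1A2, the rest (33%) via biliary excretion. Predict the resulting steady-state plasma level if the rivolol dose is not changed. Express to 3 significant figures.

17.8 μg/mL

The CYP2C8 pathway (17% of clearance) falls to 0.21× activity: 0.17 × 0.21 = 0.0357.
The CYP3A4 pathway (28% of clearance) rises to 5.6× activity: 0.28 × 5.6 = 1.568.
The CYP1A2 pathway (22% of clearance) rises to 5.6× activity: 0.22 × 5.6 = 1.232.
Non-CYP routes (33%) are unchanged.
CL_new/CL_old = 0.0357 + 1.568 + 1.232 + 0.33 = 3.1657.
Steady-state plasma level ∝ 1/CL: new value = 56.5 / 3.1657 = 17.8 μg/mL.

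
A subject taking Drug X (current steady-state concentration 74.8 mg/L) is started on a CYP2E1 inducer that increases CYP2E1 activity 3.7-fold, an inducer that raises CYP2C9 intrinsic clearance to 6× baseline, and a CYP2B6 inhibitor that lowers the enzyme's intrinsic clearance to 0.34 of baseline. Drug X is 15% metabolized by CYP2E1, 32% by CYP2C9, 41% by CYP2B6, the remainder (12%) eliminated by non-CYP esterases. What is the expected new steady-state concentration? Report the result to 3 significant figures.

27.4 mg/L

The CYP2E1 pathway (15% of clearance) rises to 3.7× activity: 0.15 × 3.7 = 0.555.
The CYP2C9 pathway (32% of clearance) is boosted to 6× activity: 0.32 × 6 = 1.92.
The CYP2B6 pathway (41% of clearance) falls to 0.34× activity: 0.41 × 0.34 = 0.1394.
Non-CYP routes (12%) are unchanged.
Relative clearance = 0.555 + 1.92 + 0.1394 + 0.12 = 2.7344.
Dividing the baseline by the relative clearance: 74.8 / 2.7344 = 27.4 mg/L.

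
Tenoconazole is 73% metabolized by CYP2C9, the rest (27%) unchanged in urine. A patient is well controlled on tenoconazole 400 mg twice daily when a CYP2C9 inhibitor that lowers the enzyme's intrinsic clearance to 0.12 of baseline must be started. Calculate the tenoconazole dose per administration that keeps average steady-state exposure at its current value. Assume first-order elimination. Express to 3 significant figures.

143 mg

The CYP2C9 pathway (73% of clearance) is reduced to 0.12× activity: 0.73 × 0.12 = 0.0876.
The remaining 27% of clearance is unaffected.
CL_new/CL_old = 0.0876 + 0.27 = 0.3576.
To maintain the same steady-state level, dose must scale with clearance: new dose = 400 × 0.3576 = 143 mg.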